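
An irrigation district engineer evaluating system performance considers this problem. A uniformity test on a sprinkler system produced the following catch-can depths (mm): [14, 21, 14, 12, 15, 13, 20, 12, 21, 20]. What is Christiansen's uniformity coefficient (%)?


xbar = 162 / 10 = 16.200
sum|xi - xbar| = 34.400
CU = 100 * (1 - 34.400 / (10 * 16.200))
   = 100 * (1 - 0.2123)
   = 78.77%


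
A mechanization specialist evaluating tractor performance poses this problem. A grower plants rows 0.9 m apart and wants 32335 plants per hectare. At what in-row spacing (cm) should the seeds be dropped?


spacing = 10000 / (row_sp * density)
        = 10000 / (0.9 * 32335)
        = 10000 / 29101.50
        = 0.34362 m = 34.36 cm


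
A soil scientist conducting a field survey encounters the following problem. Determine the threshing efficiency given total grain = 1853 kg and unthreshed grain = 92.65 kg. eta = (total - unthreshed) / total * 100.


eta = (total - unthreshed) / total * 100
    = (1853 - 92.65) / 1853 * 100
    = 1760.35 / 1853 * 100
    = 95%


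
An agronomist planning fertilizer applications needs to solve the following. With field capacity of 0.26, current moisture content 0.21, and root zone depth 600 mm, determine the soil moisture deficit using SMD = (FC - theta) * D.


SMD = (FC - theta) * D
    = (0.26 - 0.21) * 600
    = 0.050 * 600
    = 30 mm


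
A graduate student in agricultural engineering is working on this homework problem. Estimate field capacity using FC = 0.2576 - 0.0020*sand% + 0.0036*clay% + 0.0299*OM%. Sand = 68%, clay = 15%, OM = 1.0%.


FC = 0.2576 - 0.0020*68 + 0.0036*15 + 0.0299*1.0
   = 0.2576 - 0.1360 + 0.0540 + 0.0299
   = 0.2055


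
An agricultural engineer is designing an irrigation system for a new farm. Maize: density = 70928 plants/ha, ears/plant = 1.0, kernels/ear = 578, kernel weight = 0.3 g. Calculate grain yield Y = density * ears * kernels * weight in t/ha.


Y = density * ears * kernels * kw
  = 70928 * 1.0 * 578 * 0.3 g/ha
  = 12298915.20 g/ha
  = 12298.92 kg/ha = 12.30 t/ha


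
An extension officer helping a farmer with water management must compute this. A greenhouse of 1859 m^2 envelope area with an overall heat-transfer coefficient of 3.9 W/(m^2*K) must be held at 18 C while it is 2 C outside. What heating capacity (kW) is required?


dT = 18 - (2) = 16 K
Q = U * A * dT
  = 3.9 * 1859 * 16
  = 116001.60 W = 116.00 kW


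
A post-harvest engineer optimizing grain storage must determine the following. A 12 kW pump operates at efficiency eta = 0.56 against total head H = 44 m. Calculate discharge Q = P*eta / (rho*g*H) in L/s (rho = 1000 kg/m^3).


Q = (P * 1000 * eta) / (rho * g * H)
  = (12 * 1000 * 0.56) / (1000 * 9.81 * 44)
  = 6720 / 431640
  = 0.01557 m^3/s = 15.57 L/s


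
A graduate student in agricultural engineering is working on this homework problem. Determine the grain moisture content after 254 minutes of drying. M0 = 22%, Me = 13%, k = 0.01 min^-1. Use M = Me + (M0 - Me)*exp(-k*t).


M = Me + (M0 - Me) * e^(-k*t)
  = 13 + (22 - 13) * e^(-0.01*254)
  = 13 + 9 * e^(-2.540)
  = 13 + 9 * 0.07887
  = 13 + 0.7098
  = 13.71%


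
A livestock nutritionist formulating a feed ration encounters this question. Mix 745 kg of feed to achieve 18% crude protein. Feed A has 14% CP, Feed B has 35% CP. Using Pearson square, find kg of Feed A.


parts_A = CP_b - target = 35 - 18 = 17
parts_B = target - CP_a = 18 - 14 = 4
total_parts = 17 + 4 = 21
Feed A = 745 * 17 / 21 = 603.10 kg
Feed B = 745 * 4 / 21 = 141.90 kg

603.10 kg


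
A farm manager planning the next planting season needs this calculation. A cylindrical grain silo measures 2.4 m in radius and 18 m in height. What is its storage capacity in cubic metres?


V = pi * r^2 * h
  = pi * 2.4^2 * 18
  = pi * 5.76 * 18
  = 325.72 m^3


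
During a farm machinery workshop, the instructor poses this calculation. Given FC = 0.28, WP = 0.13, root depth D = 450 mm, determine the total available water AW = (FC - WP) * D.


AW = (FC - WP) * D
   = (0.28 - 0.13) * 450
   = 0.15 * 450
   = 67.50 mm


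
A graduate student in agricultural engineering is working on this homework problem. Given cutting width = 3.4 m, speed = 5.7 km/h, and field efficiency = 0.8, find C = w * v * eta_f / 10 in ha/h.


C = w * v * eta_f / 10
  = 3.4 * 5.7 * 0.8 / 10
  = 15.50 / 10
  = 1.55 ha/h


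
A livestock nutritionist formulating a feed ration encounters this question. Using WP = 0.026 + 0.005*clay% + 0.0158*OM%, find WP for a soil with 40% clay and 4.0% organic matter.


WP = 0.026 + 0.005*40 + 0.0158*4.0
   = 0.026 + 0.2000 + 0.0632
   = 0.2892


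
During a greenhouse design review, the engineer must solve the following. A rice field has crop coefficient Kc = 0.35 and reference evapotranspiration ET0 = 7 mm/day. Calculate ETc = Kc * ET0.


ETc = Kc * ET0
    = 0.35 * 7
    = 2.45 mm/day


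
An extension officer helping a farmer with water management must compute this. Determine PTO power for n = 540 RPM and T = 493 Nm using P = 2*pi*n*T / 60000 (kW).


P = 2*pi*n*T / 60000
  = 2*pi * 540 * 493 / 60000
  = 1672709.59 / 60000
  = 27.88 kW


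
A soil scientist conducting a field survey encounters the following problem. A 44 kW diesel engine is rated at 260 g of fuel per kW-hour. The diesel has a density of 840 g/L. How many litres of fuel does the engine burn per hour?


FC = P * BSFC / rho_fuel
   = 44 * 260 / 840
   = 11440 / 840
   = 13.62 L/h


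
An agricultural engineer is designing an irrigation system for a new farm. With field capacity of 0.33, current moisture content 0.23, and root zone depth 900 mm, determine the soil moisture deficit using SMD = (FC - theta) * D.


SMD = (FC - theta) * D
    = (0.33 - 0.23) * 900
    = 0.100 * 900
    = 90 mm


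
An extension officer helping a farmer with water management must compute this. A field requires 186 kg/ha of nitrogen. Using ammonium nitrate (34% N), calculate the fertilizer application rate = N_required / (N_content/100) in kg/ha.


Rate = N_required / (N_content / 100)
     = 186 / (34 / 100)
     = 186 / 0.34
     = 547.06 kg/ha


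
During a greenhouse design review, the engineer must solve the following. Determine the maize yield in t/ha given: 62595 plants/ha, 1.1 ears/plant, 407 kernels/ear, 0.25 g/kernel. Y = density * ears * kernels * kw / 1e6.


Y = density * ears * kernels * kw
  = 62595 * 1.1 * 407 * 0.25 g/ha
  = 7005945.38 g/ha
  = 7005.95 kg/ha = 7.01 t/ha


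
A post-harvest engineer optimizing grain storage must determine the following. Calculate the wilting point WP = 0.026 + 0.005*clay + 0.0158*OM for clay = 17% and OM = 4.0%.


WP = 0.026 + 0.005*17 + 0.0158*4.0
   = 0.026 + 0.0850 + 0.0632
   = 0.1742


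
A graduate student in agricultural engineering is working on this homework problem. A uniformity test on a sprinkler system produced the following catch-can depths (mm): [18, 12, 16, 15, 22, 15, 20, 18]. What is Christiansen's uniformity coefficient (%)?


xbar = 136 / 8 = 17
sum|xi - xbar| = 20
CU = 100 * (1 - 20 / (8 * 17))
   = 100 * (1 - 0.1471)
   = 85.29%


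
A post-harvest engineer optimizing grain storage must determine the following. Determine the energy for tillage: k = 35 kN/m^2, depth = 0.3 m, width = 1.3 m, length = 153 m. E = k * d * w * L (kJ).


E = k * d * w * L
  = 35 * 0.3 * 1.3 * 153
  = 2088.45 kJ


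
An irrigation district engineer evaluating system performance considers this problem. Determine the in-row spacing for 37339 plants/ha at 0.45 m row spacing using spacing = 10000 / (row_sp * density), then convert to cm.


spacing = 10000 / (row_sp * density)
        = 10000 / (0.45 * 37339)
        = 10000 / 16802.55
        = 0.59515 m = 59.51 cm


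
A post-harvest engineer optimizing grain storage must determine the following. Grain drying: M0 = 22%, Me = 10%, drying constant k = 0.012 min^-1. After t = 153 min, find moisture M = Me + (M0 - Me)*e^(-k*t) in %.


M = Me + (M0 - Me) * e^(-k*t)
  = 10 + (22 - 10) * e^(-0.012*153)
  = 10 + 12 * e^(-1.836)
  = 10 + 12 * 0.15945
  = 10 + 1.9134
  = 11.91%


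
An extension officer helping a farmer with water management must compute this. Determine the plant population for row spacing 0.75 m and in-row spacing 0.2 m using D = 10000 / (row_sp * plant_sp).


D = 10000 / (row_sp * plant_sp)
  = 10000 / (0.75 * 0.2)
  = 10000 / 0.1500
  = 66666.67 plants/ha


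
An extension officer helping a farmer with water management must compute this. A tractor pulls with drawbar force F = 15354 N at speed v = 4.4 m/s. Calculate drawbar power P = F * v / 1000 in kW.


P = F * v / 1000
  = 15354 * 4.4 / 1000
  = 67557.60 / 1000
  = 67.56 kW


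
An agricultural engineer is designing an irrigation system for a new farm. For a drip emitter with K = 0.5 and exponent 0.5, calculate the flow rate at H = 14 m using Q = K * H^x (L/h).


Q = K * H^x
  = 0.5 * 14^0.5
  = 0.5 * 3.7417
  = 1.87 L/h


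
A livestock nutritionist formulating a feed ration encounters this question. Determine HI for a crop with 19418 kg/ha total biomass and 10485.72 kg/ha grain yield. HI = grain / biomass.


HI = grain_yield / biomass
   = 10485.72 / 19418
   = 0.54


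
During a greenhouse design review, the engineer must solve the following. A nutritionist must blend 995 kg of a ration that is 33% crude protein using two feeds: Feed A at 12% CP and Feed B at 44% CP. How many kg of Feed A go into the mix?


parts_A = CP_b - target = 44 - 33 = 11
parts_B = target - CP_a = 33 - 12 = 21
total_parts = 11 + 21 = 32
Feed A = 995 * 11 / 32 = 342.03 kg
Feed B = 995 * 21 / 32 = 652.97 kg

342.03 kg


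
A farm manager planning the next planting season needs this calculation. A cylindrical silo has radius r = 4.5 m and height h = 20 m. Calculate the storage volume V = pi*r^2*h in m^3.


V = pi * r^2 * h
  = pi * 4.5^2 * 20
  = pi * 20.25 * 20
  = 1272.35 m^3


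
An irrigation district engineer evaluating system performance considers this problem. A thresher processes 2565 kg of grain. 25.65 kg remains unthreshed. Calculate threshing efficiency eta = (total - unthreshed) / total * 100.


eta = (total - unthreshed) / total * 100
    = (2565 - 25.65) / 2565 * 100
    = 2539.35 / 2565 * 100
    = 99%


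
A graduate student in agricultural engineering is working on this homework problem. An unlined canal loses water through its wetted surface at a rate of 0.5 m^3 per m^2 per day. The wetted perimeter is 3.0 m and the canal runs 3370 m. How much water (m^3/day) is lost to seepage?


S = C * P * L
  = 0.5 * 3.0 * 3370
  = 5055 m^3/day


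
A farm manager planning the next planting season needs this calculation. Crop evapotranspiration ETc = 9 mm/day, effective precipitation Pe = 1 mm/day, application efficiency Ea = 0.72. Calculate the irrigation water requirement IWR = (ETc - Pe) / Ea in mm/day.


IWR = (ETc - Pe) / Ea
    = (9 - 1) / 0.72
    = 8 / 0.72
    = 11.11 mm/day


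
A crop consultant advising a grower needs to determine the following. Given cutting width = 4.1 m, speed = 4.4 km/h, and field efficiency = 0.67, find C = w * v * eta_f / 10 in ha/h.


C = w * v * eta_f / 10
  = 4.1 * 4.4 * 0.67 / 10
  = 12.09 / 10
  = 1.21 ha/h


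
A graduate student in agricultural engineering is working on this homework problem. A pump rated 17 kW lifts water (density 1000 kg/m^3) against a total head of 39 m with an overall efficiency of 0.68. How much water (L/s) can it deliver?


Q = (P * 1000 * eta) / (rho * g * H)
  = (17 * 1000 * 0.68) / (1000 * 9.81 * 39)
  = 11560 / 382590
  = 0.03022 m^3/s = 30.22 L/s


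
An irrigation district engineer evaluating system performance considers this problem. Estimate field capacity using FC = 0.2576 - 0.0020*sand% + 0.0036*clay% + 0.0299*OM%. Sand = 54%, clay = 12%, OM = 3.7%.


FC = 0.2576 - 0.0020*54 + 0.0036*12 + 0.0299*3.7
   = 0.2576 - 0.1080 + 0.0432 + 0.1106
   = 0.3034


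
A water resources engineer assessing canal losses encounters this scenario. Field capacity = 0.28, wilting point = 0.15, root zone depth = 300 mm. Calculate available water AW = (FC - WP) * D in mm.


AW = (FC - WP) * D
   = (0.28 - 0.15) * 300
   = 0.13 * 300
   = 39 mm


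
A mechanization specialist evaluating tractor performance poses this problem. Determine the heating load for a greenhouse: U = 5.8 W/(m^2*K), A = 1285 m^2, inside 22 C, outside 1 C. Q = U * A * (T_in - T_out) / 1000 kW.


dT = 22 - (1) = 21 K
Q = U * A * dT
  = 5.8 * 1285 * 21
  = 156513 W = 156.51 kW


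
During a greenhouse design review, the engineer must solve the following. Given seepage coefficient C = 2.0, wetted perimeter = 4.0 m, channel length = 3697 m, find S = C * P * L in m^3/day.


S = C * P * L
  = 2.0 * 4.0 * 3697
  = 29576 m^3/day


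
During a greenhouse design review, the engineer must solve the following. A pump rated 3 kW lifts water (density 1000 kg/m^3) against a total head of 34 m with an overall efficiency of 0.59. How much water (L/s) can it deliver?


Q = (P * 1000 * eta) / (rho * g * H)
  = (3 * 1000 * 0.59) / (1000 * 9.81 * 34)
  = 1770 / 333540
  = 0.00531 m^3/s = 5.31 L/s


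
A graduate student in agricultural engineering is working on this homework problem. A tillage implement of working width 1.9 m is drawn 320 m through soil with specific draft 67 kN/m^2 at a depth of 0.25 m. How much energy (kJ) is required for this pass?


E = k * d * w * L
  = 67 * 0.25 * 1.9 * 320
  = 10184 kJ


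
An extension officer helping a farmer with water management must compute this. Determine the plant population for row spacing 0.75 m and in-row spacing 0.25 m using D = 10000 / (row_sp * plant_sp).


D = 10000 / (row_sp * plant_sp)
  = 10000 / (0.75 * 0.25)
  = 10000 / 0.1875
  = 53333.33 plants/ha


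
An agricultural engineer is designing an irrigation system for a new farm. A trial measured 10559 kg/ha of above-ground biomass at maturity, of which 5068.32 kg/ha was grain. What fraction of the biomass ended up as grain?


HI = grain_yield / biomass
   = 5068.32 / 10559
   = 0.48


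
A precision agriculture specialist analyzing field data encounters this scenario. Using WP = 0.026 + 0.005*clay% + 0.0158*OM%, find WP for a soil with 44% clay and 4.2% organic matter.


WP = 0.026 + 0.005*44 + 0.0158*4.2
   = 0.026 + 0.2200 + 0.0664
   = 0.3124


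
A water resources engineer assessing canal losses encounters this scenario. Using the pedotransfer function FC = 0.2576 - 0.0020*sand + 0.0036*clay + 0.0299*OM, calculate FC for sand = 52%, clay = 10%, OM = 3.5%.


FC = 0.2576 - 0.0020*52 + 0.0036*10 + 0.0299*3.5
   = 0.2576 - 0.1040 + 0.0360 + 0.1047
   = 0.2943


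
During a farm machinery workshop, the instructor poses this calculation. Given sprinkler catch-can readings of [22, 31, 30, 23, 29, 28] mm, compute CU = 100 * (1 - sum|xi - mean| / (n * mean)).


xbar = 163 / 6 = 27.167
sum|xi - xbar| = 18.667
CU = 100 * (1 - 18.667 / (6 * 27.167))
   = 100 * (1 - 0.1145)
   = 88.55%


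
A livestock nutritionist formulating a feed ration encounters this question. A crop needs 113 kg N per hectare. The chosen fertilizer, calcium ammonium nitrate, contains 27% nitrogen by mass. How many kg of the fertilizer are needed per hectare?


Rate = N_required / (N_content / 100)
     = 113 / (27 / 100)
     = 113 / 0.27
     = 418.52 kg/ha


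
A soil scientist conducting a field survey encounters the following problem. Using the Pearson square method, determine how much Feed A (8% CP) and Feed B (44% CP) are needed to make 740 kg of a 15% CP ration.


parts_A = CP_b - target = 44 - 15 = 29
parts_B = target - CP_a = 15 - 8 = 7
total_parts = 29 + 7 = 36
Feed A = 740 * 29 / 36 = 596.11 kg
Feed B = 740 * 7 / 36 = 143.89 kg

596.11 kg


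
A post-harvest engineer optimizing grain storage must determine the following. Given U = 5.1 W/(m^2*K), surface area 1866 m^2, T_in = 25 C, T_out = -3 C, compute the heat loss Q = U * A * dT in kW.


dT = 25 - (-3) = 28 K
Q = U * A * dT
  = 5.1 * 1866 * 28
  = 266464.80 W = 266.46 kW


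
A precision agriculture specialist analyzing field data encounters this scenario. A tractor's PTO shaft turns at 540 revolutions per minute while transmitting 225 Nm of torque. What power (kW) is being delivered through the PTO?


P = 2*pi*n*T / 60000
  = 2*pi * 540 * 225 / 60000
  = 763407.01 / 60000
  = 12.72 kW


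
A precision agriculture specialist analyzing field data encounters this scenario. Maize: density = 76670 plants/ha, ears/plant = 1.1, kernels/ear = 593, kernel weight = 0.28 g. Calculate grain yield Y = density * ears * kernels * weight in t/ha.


Y = density * ears * kernels * kw
  = 76670 * 1.1 * 593 * 0.28 g/ha
  = 14003315.48 g/ha
  = 14003.32 kg/ha = 14.00 t/ha


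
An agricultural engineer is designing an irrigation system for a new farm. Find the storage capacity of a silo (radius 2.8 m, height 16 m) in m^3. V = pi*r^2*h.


V = pi * r^2 * h
  = pi * 2.8^2 * 16
  = pi * 7.84 * 16
  = 394.08 m^3


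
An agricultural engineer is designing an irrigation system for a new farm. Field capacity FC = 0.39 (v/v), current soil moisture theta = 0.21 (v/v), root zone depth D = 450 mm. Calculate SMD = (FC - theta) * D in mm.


SMD = (FC - theta) * D
    = (0.39 - 0.21) * 450
    = 0.180 * 450
    = 81 mm


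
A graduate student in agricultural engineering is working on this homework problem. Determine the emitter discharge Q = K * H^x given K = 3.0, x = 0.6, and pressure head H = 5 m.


Q = K * H^x
  = 3.0 * 5^0.6
  = 3.0 * 2.6265
  = 7.88 L/h


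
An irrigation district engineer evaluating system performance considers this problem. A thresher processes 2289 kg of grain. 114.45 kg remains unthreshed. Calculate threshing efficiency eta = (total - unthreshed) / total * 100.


eta = (total - unthreshed) / total * 100
    = (2289 - 114.45) / 2289 * 100
    = 2174.55 / 2289 * 100
    = 95%


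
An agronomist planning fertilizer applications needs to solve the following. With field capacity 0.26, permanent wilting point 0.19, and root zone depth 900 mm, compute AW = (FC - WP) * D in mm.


AW = (FC - WP) * D
   = (0.26 - 0.19) * 900
   = 0.07 * 900
   = 63 mm


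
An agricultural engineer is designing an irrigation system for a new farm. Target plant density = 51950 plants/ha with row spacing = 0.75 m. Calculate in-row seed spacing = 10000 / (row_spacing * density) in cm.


spacing = 10000 / (row_sp * density)
        = 10000 / (0.75 * 51950)
        = 10000 / 38962.50
        = 0.25666 m = 25.67 cm


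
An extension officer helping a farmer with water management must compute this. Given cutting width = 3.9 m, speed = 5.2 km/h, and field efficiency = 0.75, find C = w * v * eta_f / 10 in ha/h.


C = w * v * eta_f / 10
  = 3.9 * 5.2 * 0.75 / 10
  = 15.21 / 10
  = 1.52 ha/h


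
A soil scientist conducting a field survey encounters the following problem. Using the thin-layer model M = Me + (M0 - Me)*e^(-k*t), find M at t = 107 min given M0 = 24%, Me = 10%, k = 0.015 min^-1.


M = Me + (M0 - Me) * e^(-k*t)
  = 10 + (24 - 10) * e^(-0.015*107)
  = 10 + 14 * e^(-1.605)
  = 10 + 14 * 0.20089
  = 10 + 2.8125
  = 12.81%


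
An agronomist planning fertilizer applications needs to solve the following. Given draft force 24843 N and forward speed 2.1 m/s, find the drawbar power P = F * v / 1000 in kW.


P = F * v / 1000
  = 24843 * 2.1 / 1000
  = 52170.30 / 1000
  = 52.17 kW


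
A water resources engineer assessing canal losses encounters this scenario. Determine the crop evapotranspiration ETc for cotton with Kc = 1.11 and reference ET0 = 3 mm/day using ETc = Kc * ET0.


ETc = Kc * ET0
    = 1.11 * 3
    = 3.33 mm/day


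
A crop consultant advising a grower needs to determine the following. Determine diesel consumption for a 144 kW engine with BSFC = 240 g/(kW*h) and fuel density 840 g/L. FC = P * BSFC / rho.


FC = P * BSFC / rho_fuel
   = 144 * 240 / 840
   = 34560 / 840
   = 41.14 L/h


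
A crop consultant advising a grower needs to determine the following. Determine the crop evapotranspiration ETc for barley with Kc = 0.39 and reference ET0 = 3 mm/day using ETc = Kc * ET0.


ETc = Kc * ET0
    = 0.39 * 3
    = 1.17 mm/day


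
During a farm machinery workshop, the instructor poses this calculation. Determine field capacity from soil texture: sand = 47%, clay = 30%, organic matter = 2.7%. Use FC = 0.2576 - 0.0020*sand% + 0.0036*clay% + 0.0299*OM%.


FC = 0.2576 - 0.0020*47 + 0.0036*30 + 0.0299*2.7
   = 0.2576 - 0.0940 + 0.1080 + 0.0807
   = 0.3523


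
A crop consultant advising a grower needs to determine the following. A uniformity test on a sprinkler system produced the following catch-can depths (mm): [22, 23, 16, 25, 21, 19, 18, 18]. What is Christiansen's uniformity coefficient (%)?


xbar = 162 / 8 = 20.250
sum|xi - xbar| = 20
CU = 100 * (1 - 20 / (8 * 20.250))
   = 100 * (1 - 0.1235)
   = 87.65%


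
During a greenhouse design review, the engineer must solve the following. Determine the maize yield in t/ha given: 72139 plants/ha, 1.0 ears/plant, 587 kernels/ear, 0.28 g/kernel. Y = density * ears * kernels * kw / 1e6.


Y = density * ears * kernels * kw
  = 72139 * 1.0 * 587 * 0.28 g/ha
  = 11856766.04 g/ha
  = 11856.77 kg/ha = 11.86 t/ha


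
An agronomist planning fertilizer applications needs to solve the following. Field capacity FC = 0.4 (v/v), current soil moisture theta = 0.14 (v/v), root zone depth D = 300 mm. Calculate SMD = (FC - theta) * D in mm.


SMD = (FC - theta) * D
    = (0.4 - 0.14) * 300
    = 0.260 * 300
    = 78 mm


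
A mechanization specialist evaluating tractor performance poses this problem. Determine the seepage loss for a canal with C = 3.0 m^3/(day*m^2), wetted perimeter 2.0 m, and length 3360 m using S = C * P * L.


S = C * P * L
  = 3.0 * 2.0 * 3360
  = 20160 m^3/day


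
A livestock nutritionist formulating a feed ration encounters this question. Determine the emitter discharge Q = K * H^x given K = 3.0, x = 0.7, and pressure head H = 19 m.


Q = K * H^x
  = 3.0 * 19^0.7
  = 3.0 * 7.8547
  = 23.56 L/h


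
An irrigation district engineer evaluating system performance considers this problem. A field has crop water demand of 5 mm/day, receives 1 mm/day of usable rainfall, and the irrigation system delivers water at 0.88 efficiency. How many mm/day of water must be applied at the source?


IWR = (ETc - Pe) / Ea
    = (5 - 1) / 0.88
    = 4 / 0.88
    = 4.55 mm/day


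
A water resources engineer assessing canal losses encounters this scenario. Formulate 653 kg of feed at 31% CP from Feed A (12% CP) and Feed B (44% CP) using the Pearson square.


parts_A = CP_b - target = 44 - 31 = 13
parts_B = target - CP_a = 31 - 12 = 19
total_parts = 13 + 19 = 32
Feed A = 653 * 13 / 32 = 265.28 kg
Feed B = 653 * 19 / 32 = 387.72 kg

265.28 kg


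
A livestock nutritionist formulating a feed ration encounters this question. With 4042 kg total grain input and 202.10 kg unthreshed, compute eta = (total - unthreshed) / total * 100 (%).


eta = (total - unthreshed) / total * 100
    = (4042 - 202.10) / 4042 * 100
    = 3839.90 / 4042 * 100
    = 95%


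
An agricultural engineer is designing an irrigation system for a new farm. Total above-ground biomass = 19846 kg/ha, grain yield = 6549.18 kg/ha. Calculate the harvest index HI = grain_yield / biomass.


HI = grain_yield / biomass
   = 6549.18 / 19846
   = 0.33


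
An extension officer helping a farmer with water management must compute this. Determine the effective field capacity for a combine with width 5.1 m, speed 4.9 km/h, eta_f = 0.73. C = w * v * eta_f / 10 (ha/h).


C = w * v * eta_f / 10
  = 5.1 * 4.9 * 0.73 / 10
  = 18.24 / 10
  = 1.82 ha/h


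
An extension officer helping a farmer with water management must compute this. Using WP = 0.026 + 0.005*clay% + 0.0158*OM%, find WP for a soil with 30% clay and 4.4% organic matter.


WP = 0.026 + 0.005*30 + 0.0158*4.4
   = 0.026 + 0.1500 + 0.0695
   = 0.2455


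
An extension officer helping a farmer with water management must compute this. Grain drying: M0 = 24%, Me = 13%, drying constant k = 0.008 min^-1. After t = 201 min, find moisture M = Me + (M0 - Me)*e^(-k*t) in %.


M = Me + (M0 - Me) * e^(-k*t)
  = 13 + (24 - 13) * e^(-0.008*201)
  = 13 + 11 * e^(-1.608)
  = 13 + 11 * 0.20029
  = 13 + 2.2032
  = 15.20%


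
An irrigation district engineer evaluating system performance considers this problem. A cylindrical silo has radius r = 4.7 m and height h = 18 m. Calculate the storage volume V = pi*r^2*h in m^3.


V = pi * r^2 * h
  = pi * 4.7^2 * 18
  = pi * 22.09 * 18
  = 1249.16 m^3


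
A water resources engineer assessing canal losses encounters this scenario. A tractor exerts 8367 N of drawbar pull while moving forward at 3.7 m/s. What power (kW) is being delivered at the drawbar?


P = F * v / 1000
  = 8367 * 3.7 / 1000
  = 30957.90 / 1000
  = 30.96 kW


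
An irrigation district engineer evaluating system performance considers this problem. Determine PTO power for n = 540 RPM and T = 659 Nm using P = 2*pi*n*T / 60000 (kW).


P = 2*pi*n*T / 60000
  = 2*pi * 540 * 659 / 60000
  = 2235934.32 / 60000
  = 37.27 kW


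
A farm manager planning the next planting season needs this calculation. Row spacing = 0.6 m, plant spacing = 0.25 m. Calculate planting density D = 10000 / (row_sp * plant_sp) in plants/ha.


D = 10000 / (row_sp * plant_sp)
  = 10000 / (0.6 * 0.25)
  = 10000 / 0.1500
  = 66666.67 plants/ha


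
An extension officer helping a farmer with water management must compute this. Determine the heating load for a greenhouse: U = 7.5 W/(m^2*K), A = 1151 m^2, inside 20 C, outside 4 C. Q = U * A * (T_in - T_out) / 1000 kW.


dT = 20 - (4) = 16 K
Q = U * A * dT
  = 7.5 * 1151 * 16
  = 138120 W = 138.12 kW


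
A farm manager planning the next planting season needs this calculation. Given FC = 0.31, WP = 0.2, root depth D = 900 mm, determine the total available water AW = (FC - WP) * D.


AW = (FC - WP) * D
   = (0.31 - 0.2) * 900
   = 0.11 * 900
   = 99 mm


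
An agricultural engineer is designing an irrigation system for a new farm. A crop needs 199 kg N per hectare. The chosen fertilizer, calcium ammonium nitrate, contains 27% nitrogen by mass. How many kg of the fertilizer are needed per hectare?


Rate = N_required / (N_content / 100)
     = 199 / (27 / 100)
     = 199 / 0.27
     = 737.04 kg/ha


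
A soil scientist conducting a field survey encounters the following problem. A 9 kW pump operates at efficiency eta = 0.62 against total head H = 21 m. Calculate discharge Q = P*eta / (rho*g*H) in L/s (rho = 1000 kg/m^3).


Q = (P * 1000 * eta) / (rho * g * H)
  = (9 * 1000 * 0.62) / (1000 * 9.81 * 21)
  = 5580 / 206010
  = 0.02709 m^3/s = 27.09 L/s


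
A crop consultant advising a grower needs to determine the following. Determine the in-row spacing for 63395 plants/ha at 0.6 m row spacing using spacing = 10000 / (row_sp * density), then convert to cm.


spacing = 10000 / (row_sp * density)
        = 10000 / (0.6 * 63395)
        = 10000 / 38037
        = 0.26290 m = 26.29 cm


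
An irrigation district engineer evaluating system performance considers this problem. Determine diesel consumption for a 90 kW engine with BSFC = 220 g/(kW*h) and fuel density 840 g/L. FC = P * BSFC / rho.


FC = P * BSFC / rho_fuel
   = 90 * 220 / 840
   = 19800 / 840
   = 23.57 L/h


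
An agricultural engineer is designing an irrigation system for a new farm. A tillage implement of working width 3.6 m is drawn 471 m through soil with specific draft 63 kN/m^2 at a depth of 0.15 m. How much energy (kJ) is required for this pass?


E = k * d * w * L
  = 63 * 0.15 * 3.6 * 471
  = 16023.42 kJ


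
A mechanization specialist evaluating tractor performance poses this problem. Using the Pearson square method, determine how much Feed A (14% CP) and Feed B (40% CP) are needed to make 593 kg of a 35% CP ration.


parts_A = CP_b - target = 40 - 35 = 5
parts_B = target - CP_a = 35 - 14 = 21
total_parts = 5 + 21 = 26
Feed A = 593 * 5 / 26 = 114.04 kg
Feed B = 593 * 21 / 26 = 478.96 kg

114.04 kg


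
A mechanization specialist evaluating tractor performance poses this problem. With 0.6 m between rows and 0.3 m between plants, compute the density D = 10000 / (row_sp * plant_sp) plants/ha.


D = 10000 / (row_sp * plant_sp)
  = 10000 / (0.6 * 0.3)
  = 10000 / 0.1800
  = 55555.56 plants/ha


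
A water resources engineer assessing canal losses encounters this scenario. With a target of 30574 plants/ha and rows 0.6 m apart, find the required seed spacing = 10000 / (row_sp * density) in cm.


spacing = 10000 / (row_sp * density)
        = 10000 / (0.6 * 30574)
        = 10000 / 18344.40
        = 0.54513 m = 54.51 cm


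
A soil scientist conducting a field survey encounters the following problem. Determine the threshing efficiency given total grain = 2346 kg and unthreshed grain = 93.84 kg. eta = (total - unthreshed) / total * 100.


eta = (total - unthreshed) / total * 100
    = (2346 - 93.84) / 2346 * 100
    = 2252.16 / 2346 * 100
    = 96%


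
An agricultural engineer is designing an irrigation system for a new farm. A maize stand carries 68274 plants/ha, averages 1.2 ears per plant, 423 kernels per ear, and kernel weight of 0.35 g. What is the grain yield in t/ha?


Y = density * ears * kernels * kw
  = 68274 * 1.2 * 423 * 0.35 g/ha
  = 12129558.84 g/ha
  = 12129.56 kg/ha = 12.13 t/ha


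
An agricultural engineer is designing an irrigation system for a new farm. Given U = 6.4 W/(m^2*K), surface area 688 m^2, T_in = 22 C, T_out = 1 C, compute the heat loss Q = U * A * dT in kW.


dT = 22 - (1) = 21 K
Q = U * A * dT
  = 6.4 * 688 * 21
  = 92467.20 W = 92.47 kW


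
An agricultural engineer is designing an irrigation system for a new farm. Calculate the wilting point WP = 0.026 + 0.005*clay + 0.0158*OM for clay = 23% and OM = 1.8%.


WP = 0.026 + 0.005*23 + 0.0158*1.8
   = 0.026 + 0.1150 + 0.0284
   = 0.1694


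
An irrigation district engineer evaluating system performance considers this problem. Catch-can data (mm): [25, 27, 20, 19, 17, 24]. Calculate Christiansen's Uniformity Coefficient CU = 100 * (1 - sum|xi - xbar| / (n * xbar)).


xbar = 132 / 6 = 22
sum|xi - xbar| = 20
CU = 100 * (1 - 20 / (6 * 22))
   = 100 * (1 - 0.1515)
   = 84.85%


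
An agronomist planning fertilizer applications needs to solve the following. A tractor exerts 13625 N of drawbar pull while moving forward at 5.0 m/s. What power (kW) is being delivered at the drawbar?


P = F * v / 1000
  = 13625 * 5.0 / 1000
  = 68125 / 1000
  = 68.13 kW


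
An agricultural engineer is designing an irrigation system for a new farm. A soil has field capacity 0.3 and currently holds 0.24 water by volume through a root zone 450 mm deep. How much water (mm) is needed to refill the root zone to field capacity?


SMD = (FC - theta) * D
    = (0.3 - 0.24) * 450
    = 0.060 * 450
    = 27 mm


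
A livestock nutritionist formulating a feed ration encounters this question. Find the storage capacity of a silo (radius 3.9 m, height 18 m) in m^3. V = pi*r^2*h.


V = pi * r^2 * h
  = pi * 3.9^2 * 18
  = pi * 15.21 * 18
  = 860.11 m^3


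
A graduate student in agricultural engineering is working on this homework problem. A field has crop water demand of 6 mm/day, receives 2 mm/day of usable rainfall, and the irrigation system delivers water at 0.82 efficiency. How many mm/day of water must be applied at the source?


IWR = (ETc - Pe) / Ea
    = (6 - 2) / 0.82
    = 4 / 0.82
    = 4.88 mm/day


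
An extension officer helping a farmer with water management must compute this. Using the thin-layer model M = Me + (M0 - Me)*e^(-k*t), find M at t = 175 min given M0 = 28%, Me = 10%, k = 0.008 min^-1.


M = Me + (M0 - Me) * e^(-k*t)
  = 10 + (28 - 10) * e^(-0.008*175)
  = 10 + 18 * e^(-1.400)
  = 10 + 18 * 0.24660
  = 10 + 4.4387
  = 14.44%


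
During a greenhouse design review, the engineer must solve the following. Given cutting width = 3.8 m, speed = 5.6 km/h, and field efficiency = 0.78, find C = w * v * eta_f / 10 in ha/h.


C = w * v * eta_f / 10
  = 3.8 * 5.6 * 0.78 / 10
  = 16.60 / 10
  = 1.66 ha/h


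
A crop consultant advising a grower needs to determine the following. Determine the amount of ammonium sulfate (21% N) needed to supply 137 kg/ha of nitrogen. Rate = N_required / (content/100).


Rate = N_required / (N_content / 100)
     = 137 / (21 / 100)
     = 137 / 0.21
     = 652.38 kg/ha


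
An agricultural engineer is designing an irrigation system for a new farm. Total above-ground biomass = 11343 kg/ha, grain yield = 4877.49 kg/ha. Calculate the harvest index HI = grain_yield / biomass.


HI = grain_yield / biomass
   = 4877.49 / 11343
   = 0.43


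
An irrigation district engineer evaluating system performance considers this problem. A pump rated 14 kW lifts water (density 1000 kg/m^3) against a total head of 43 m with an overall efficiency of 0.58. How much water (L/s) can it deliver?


Q = (P * 1000 * eta) / (rho * g * H)
  = (14 * 1000 * 0.58) / (1000 * 9.81 * 43)
  = 8120 / 421830
  = 0.01925 m^3/s = 19.25 L/s


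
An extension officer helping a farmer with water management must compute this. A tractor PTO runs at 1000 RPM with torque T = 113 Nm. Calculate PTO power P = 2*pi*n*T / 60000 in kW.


P = 2*pi*n*T / 60000
  = 2*pi * 1000 * 113 / 60000
  = 709999.94 / 60000
  = 11.83 kW


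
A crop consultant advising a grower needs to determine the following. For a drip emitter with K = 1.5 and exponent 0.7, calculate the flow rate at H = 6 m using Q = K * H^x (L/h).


Q = K * H^x
  = 1.5 * 6^0.7
  = 1.5 * 3.5051
  = 5.26 L/h


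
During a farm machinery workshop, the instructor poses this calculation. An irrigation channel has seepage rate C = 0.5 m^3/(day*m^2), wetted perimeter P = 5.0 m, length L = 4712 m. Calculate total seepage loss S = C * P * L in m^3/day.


S = C * P * L
  = 0.5 * 5.0 * 4712
  = 11780 m^3/day


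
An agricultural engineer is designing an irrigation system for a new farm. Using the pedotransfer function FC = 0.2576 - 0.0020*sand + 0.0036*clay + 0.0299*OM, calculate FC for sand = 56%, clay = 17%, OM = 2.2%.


FC = 0.2576 - 0.0020*56 + 0.0036*17 + 0.0299*2.2
   = 0.2576 - 0.1120 + 0.0612 + 0.0658
   = 0.2726


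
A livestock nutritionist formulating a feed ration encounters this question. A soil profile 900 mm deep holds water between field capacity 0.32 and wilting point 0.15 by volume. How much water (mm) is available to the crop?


AW = (FC - WP) * D
   = (0.32 - 0.15) * 900
   = 0.17 * 900
   = 153 mm


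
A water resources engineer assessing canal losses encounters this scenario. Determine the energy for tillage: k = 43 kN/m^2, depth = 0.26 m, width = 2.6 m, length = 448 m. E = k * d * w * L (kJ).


E = k * d * w * L
  = 43 * 0.26 * 2.6 * 448
  = 13022.46 kJ


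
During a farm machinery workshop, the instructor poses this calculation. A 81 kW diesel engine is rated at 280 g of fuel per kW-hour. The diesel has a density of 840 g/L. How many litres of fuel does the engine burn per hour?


FC = P * BSFC / rho_fuel
   = 81 * 280 / 840
   = 22680 / 840
   = 27 L/h


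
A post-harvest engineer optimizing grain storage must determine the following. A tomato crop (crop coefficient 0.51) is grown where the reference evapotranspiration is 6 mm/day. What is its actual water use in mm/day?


ETc = Kc * ET0
    = 0.51 * 6
    = 3.06 mm/day


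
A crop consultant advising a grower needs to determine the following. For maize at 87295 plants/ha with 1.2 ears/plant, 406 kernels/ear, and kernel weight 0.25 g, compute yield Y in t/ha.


Y = density * ears * kernels * kw
  = 87295 * 1.2 * 406 * 0.25 g/ha
  = 10632531 g/ha
  = 10632.53 kg/ha = 10.63 t/ha


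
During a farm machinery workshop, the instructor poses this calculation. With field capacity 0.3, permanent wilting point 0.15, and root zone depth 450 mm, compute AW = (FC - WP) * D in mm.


AW = (FC - WP) * D
   = (0.3 - 0.15) * 450
   = 0.15 * 450
   = 67.50 mm


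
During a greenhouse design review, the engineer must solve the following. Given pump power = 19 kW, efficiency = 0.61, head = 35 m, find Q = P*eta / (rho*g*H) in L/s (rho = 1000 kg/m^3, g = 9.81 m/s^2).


Q = (P * 1000 * eta) / (rho * g * H)
  = (19 * 1000 * 0.61) / (1000 * 9.81 * 35)
  = 11590 / 343350
  = 0.03376 m^3/s = 33.76 L/s


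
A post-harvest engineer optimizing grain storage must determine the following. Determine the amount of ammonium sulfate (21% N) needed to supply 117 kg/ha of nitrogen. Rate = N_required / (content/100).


Rate = N_required / (N_content / 100)
     = 117 / (21 / 100)
     = 117 / 0.21
     = 557.14 kg/ha


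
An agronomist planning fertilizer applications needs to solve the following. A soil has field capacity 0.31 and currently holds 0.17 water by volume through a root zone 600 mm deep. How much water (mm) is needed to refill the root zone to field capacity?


SMD = (FC - theta) * D
    = (0.31 - 0.17) * 600
    = 0.140 * 600
    = 84 mm


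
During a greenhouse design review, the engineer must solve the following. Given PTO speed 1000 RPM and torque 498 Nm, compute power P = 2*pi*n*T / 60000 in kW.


P = 2*pi*n*T / 60000
  = 2*pi * 1000 * 498 / 60000
  = 3129026.28 / 60000
  = 52.15 kW


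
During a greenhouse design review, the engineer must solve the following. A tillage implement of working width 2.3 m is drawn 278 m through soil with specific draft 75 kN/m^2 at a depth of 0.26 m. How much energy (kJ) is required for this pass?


E = k * d * w * L
  = 75 * 0.26 * 2.3 * 278
  = 12468.30 kJ


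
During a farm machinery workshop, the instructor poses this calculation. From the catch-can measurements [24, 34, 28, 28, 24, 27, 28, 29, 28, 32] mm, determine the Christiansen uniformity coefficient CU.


xbar = 282 / 10 = 28.200
sum|xi - xbar| = 20.800
CU = 100 * (1 - 20.800 / (10 * 28.200))
   = 100 * (1 - 0.0738)
   = 92.62%


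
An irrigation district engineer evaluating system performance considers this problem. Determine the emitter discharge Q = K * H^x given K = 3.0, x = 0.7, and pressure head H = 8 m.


Q = K * H^x
  = 3.0 * 8^0.7
  = 3.0 * 4.2871
  = 12.86 L/h


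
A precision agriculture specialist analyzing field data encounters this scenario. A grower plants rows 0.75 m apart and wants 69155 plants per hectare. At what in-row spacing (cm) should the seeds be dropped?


spacing = 10000 / (row_sp * density)
        = 10000 / (0.75 * 69155)
        = 10000 / 51866.25
        = 0.19280 m = 19.28 cm


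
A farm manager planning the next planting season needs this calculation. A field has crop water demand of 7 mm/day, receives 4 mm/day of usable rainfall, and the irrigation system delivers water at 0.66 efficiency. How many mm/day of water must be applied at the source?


IWR = (ETc - Pe) / Ea
    = (7 - 4) / 0.66
    = 3 / 0.66
    = 4.55 mm/day


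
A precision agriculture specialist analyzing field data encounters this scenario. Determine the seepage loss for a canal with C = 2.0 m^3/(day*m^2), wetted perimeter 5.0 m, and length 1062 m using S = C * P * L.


S = C * P * L
  = 2.0 * 5.0 * 1062
  = 10620 m^3/day


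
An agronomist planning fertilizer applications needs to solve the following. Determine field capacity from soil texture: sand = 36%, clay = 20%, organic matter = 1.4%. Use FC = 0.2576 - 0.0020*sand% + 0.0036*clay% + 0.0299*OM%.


FC = 0.2576 - 0.0020*36 + 0.0036*20 + 0.0299*1.4
   = 0.2576 - 0.0720 + 0.0720 + 0.0419
   = 0.2995


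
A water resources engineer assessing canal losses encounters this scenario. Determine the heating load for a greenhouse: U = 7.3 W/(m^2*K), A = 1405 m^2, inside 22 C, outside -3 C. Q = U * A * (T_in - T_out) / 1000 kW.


dT = 22 - (-3) = 25 K
Q = U * A * dT
  = 7.3 * 1405 * 25
  = 256412.50 W = 256.41 kW
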